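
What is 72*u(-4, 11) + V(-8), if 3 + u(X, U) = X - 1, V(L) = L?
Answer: -584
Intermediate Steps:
u(X, U) = -4 + X (u(X, U) = -3 + (X - 1) = -3 + (-1 + X) = -4 + X)
72*u(-4, 11) + V(-8) = 72*(-4 - 4) - 8 = 72*(-8) - 8 = -576 - 8 = -584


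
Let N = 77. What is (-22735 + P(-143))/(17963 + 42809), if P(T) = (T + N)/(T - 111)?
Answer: -721828/1929511 ≈ -0.37410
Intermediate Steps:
P(T) = (77 + T)/(-111 + T) (P(T) = (T + 77)/(T - 111) = (77 + T)/(-111 + T))
(-22735 + P(-143))/(17963 + 42809) = (-22735 + (77 - 143)/(-111 - 143))/(17963 + 42809) = (-22735 - 66/(-254))/60772 = (-22735 - 1/254*(-66))*(1/60772) = (-22735 + 33/127)*(1/60772) = -2887312/127*1/60772 = -721828/1929511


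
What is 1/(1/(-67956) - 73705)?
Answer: -67956/5008696981 ≈ -1.3568e-5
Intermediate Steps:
1/(1/(-67956) - 73705) = 1/(-1/67956 - 73705) = 1/(-5008696981/67956) = -67956/5008696981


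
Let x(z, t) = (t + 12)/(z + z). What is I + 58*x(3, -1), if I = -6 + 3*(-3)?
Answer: 274/3 ≈ 91.333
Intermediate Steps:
x(z, t) = (12 + t)/(2*z) (x(z, t) = (12 + t)/((2*z)) = (12 + t)*(1/(2*z)) = (12 + t)/(2*z))
I = -15 (I = -6 - 9 = -15)
I + 58*x(3, -1) = -15 + 58*((½)*(12 - 1)/3) = -15 + 58*((½)*(⅓)*11) = -15 + 58*(11/6) = -15 + 319/3 = 274/3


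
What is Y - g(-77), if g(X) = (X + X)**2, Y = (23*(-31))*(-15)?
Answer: -13021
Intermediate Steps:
Y = 10695 (Y = -713*(-15) = 10695)
g(X) = 4*X**2 (g(X) = (2*X)**2 = 4*X**2)
Y - g(-77) = 10695 - 4*(-77)**2 = 10695 - 4*5929 = 10695 - 1*23716 = 10695 - 23716 = -13021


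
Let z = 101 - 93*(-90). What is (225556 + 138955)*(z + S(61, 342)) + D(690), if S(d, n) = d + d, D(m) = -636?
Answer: 3132242387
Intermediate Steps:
S(d, n) = 2*d
z = 8471 (z = 101 + 8370 = 8471)
(225556 + 138955)*(z + S(61, 342)) + D(690) = (225556 + 138955)*(8471 + 2*61) - 636 = 364511*(8471 + 122) - 636 = 364511*8593 - 636 = 3132243023 - 636 = 3132242387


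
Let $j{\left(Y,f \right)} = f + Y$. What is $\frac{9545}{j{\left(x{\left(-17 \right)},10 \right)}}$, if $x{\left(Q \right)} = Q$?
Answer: $- \frac{9545}{7} \approx -1363.6$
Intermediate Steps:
$j{\left(Y,f \right)} = Y + f$
$\frac{9545}{j{\left(x{\left(-17 \right)},10 \right)}} = \frac{9545}{-17 + 10} = \frac{9545}{-7} = 9545 \left(- \frac{1}{7}\right) = - \frac{9545}{7}$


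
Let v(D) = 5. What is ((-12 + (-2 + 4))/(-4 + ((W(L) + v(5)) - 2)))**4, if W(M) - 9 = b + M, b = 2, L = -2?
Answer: 625/256 ≈ 2.4414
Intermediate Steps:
W(M) = 11 + M (W(M) = 9 + (2 + M) = 11 + M)
((-12 + (-2 + 4))/(-4 + ((W(L) + v(5)) - 2)))**4 = ((-12 + (-2 + 4))/(-4 + (((11 - 2) + 5) - 2)))**4 = ((-12 + 2)/(-4 + ((9 + 5) - 2)))**4 = (-10/(-4 + (14 - 2)))**4 = (-10/(-4 + 12))**4 = (-10/8)**4 = (-10*1/8)**4 = (-5/4)**4 = 625/256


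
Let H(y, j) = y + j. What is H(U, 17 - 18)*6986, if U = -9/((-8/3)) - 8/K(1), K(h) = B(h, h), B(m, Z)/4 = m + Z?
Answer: 38423/4 ≈ 9605.8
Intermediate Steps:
B(m, Z) = 4*Z + 4*m (B(m, Z) = 4*(m + Z) = 4*(Z + m) = 4*Z + 4*m)
K(h) = 8*h (K(h) = 4*h + 4*h = 8*h)
U = 19/8 (U = -9/((-8/3)) - 8/(8*1) = -9/((-8*⅓)) - 8/8 = -9/(-8/3) - 8*⅛ = -9*(-3/8) - 1 = 27/8 - 1 = 19/8 ≈ 2.3750)
H(y, j) = j + y
H(U, 17 - 18)*6986 = ((17 - 18) + 19/8)*6986 = (-1 + 19/8)*6986 = (11/8)*6986 = 38423/4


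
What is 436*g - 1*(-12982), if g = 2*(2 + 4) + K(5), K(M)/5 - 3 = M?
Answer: 35654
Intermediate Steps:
K(M) = 15 + 5*M
g = 52 (g = 2*(2 + 4) + (15 + 5*5) = 2*6 + (15 + 25) = 12 + 40 = 52)
436*g - 1*(-12982) = 436*52 - 1*(-12982) = 22672 + 12982 = 35654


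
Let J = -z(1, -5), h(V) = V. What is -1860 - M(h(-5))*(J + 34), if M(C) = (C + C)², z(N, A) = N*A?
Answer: -5760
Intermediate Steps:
z(N, A) = A*N
M(C) = 4*C² (M(C) = (2*C)² = 4*C²)
J = 5 (J = -(-5) = -1*(-5) = 5)
-1860 - M(h(-5))*(J + 34) = -1860 - 4*(-5)²*(5 + 34) = -1860 - 4*25*39 = -1860 - 100*39 = -1860 - 1*3900 = -1860 - 3900 = -5760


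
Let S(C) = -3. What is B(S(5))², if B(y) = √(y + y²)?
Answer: 6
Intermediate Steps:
B(S(5))² = (√(-3*(1 - 3)))² = (√(-3*(-2)))² = (√6)² = 6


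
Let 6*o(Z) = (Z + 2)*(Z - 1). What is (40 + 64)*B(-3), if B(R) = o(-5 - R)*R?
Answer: 0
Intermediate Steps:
o(Z) = (-1 + Z)*(2 + Z)/6 (o(Z) = ((Z + 2)*(Z - 1))/6 = ((2 + Z)*(-1 + Z))/6 = ((-1 + Z)*(2 + Z))/6 = (-1 + Z)*(2 + Z)/6)
B(R) = R*(-7/6 - R/6 + (-5 - R)²/6) (B(R) = (-⅓ + (-5 - R)/6 + (-5 - R)²/6)*R = (-⅓ + (-⅚ - R/6) + (-5 - R)²/6)*R = (-7/6 - R/6 + (-5 - R)²/6)*R = R*(-7/6 - R/6 + (-5 - R)²/6))
(40 + 64)*B(-3) = (40 + 64)*((⅙)*(-3)*(18 + (-3)² + 9*(-3))) = 104*((⅙)*(-3)*(18 + 9 - 27)) = 104*((⅙)*(-3)*0) = 104*0 = 0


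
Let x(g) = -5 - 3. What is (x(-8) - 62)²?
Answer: 4900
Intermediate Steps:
x(g) = -8
(x(-8) - 62)² = (-8 - 62)² = (-70)² = 4900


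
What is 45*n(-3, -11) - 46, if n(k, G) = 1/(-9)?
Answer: -51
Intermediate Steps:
n(k, G) = -1/9
45*n(-3, -11) - 46 = 45*(-1/9) - 46 = -5 - 46 = -51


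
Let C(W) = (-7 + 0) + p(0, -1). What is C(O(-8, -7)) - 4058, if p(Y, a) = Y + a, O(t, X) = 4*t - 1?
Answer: -4066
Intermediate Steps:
O(t, X) = -1 + 4*t
C(W) = -8 (C(W) = (-7 + 0) + (0 - 1) = -7 - 1 = -8)
C(O(-8, -7)) - 4058 = -8 - 4058 = -4066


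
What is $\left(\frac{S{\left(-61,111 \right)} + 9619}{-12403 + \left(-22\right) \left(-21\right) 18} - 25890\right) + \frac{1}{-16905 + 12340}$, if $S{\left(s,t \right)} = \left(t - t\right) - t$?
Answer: $- \frac{483077151057}{18657155} \approx -25892.0$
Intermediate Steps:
$S{\left(s,t \right)} = - t$ ($S{\left(s,t \right)} = 0 - t = - t$)
$\left(\frac{S{\left(-61,111 \right)} + 9619}{-12403 + \left(-22\right) \left(-21\right) 18} - 25890\right) + \frac{1}{-16905 + 12340} = \left(\frac{\left(-1\right) 111 + 9619}{-12403 + \left(-22\right) \left(-21\right) 18} - 25890\right) + \frac{1}{-16905 + 12340} = \left(\frac{-111 + 9619}{-12403 + 462 \cdot 18} - 25890\right) + \frac{1}{-4565} = \left(\frac{9508}{-12403 + 8316} - 25890\right) - \frac{1}{4565} = \left(\frac{9508}{-4087} - 25890\right) - \frac{1}{4565} = \left(9508 \left(- \frac{1}{4087}\right) - 25890\right) - \frac{1}{4565} = \left(- \frac{9508}{4087} - 25890\right) - \frac{1}{4565} = - \frac{105821938}{4087} - \frac{1}{4565} = - \frac{483077151057}{18657155}$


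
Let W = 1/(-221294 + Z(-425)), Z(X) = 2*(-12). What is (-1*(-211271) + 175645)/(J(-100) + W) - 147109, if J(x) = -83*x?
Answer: -4739380466179/32227007 ≈ -1.4706e+5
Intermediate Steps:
Z(X) = -24
W = -1/221318 (W = 1/(-221294 - 24) = 1/(-221318) = -1/221318 ≈ -4.5184e-6)
(-1*(-211271) + 175645)/(J(-100) + W) - 147109 = (-1*(-211271) + 175645)/(-83*(-100) - 1/221318) - 147109 = (211271 + 175645)/(8300 - 1/221318) - 147109 = 386916/(1836939399/221318) - 147109 = 386916*(221318/1836939399) - 147109 = 1502306584/32227007 - 147109 = -4739380466179/32227007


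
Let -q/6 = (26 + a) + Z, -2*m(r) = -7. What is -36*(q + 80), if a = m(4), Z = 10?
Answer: 5652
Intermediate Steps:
m(r) = 7/2 (m(r) = -½*(-7) = 7/2)
a = 7/2 ≈ 3.5000
q = -237 (q = -6*((26 + 7/2) + 10) = -6*(59/2 + 10) = -6*79/2 = -237)
-36*(q + 80) = -36*(-237 + 80) = -36*(-157) = 5652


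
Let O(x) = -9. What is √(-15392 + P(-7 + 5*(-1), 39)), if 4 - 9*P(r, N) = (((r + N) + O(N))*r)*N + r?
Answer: 2*I*√32522/3 ≈ 120.23*I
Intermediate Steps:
P(r, N) = 4/9 - r/9 - N*r*(-9 + N + r)/9 (P(r, N) = 4/9 - ((((r + N) - 9)*r)*N + r)/9 = 4/9 - ((((N + r) - 9)*r)*N + r)/9 = 4/9 - (((-9 + N + r)*r)*N + r)/9 = 4/9 - ((r*(-9 + N + r))*N + r)/9 = 4/9 - (N*r*(-9 + N + r) + r)/9 = 4/9 - (r + N*r*(-9 + N + r))/9 = 4/9 + (-r/9 - N*r*(-9 + N + r)/9) = 4/9 - r/9 - N*r*(-9 + N + r)/9)
√(-15392 + P(-7 + 5*(-1), 39)) = √(-15392 + (4/9 - (-7 + 5*(-1))/9 + 39*(-7 + 5*(-1)) - ⅑*39*(-7 + 5*(-1))² - ⅑*(-7 + 5*(-1))*39²)) = √(-15392 + (4/9 - (-7 - 5)/9 + 39*(-7 - 5) - ⅑*39*(-7 - 5)² - ⅑*(-7 - 5)*1521)) = √(-15392 + (4/9 - ⅑*(-12) + 39*(-12) - ⅑*39*(-12)² - ⅑*(-12)*1521)) = √(-15392 + (4/9 + 4/3 - 468 - ⅑*39*144 + 2028)) = √(-15392 + (4/9 + 4/3 - 468 - 624 + 2028)) = √(-15392 + 8440/9) = √(-130088/9) = 2*I*√32522/3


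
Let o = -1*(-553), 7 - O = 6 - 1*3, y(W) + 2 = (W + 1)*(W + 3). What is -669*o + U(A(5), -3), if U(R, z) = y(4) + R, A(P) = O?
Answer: -369920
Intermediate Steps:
y(W) = -2 + (1 + W)*(3 + W) (y(W) = -2 + (W + 1)*(W + 3) = -2 + (1 + W)*(3 + W))
O = 4 (O = 7 - (6 - 1*3) = 7 - (6 - 3) = 7 - 1*3 = 7 - 3 = 4)
A(P) = 4
o = 553
U(R, z) = 33 + R (U(R, z) = (1 + 4² + 4*4) + R = (1 + 16 + 16) + R = 33 + R)
-669*o + U(A(5), -3) = -669*553 + (33 + 4) = -369957 + 37 = -369920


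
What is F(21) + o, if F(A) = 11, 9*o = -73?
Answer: 26/9 ≈ 2.8889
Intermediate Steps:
o = -73/9 (o = (⅑)*(-73) = -73/9 ≈ -8.1111)
F(21) + o = 11 - 73/9 = 26/9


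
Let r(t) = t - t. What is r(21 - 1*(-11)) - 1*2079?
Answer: -2079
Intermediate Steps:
r(t) = 0
r(21 - 1*(-11)) - 1*2079 = 0 - 1*2079 = 0 - 2079 = -2079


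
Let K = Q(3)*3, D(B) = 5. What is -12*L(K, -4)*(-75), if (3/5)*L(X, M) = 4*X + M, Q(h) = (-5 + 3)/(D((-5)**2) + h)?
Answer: -10500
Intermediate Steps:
Q(h) = -2/(5 + h) (Q(h) = (-5 + 3)/(5 + h) = -2/(5 + h))
K = -3/4 (K = -2/(5 + 3)*3 = -2/8*3 = -2*1/8*3 = -1/4*3 = -3/4 ≈ -0.75000)
L(X, M) = 5*M/3 + 20*X/3 (L(X, M) = 5*(4*X + M)/3 = 5*(M + 4*X)/3 = 5*M/3 + 20*X/3)
-12*L(K, -4)*(-75) = -12*((5/3)*(-4) + (20/3)*(-3/4))*(-75) = -12*(-20/3 - 5)*(-75) = -12*(-35/3)*(-75) = 140*(-75) = -10500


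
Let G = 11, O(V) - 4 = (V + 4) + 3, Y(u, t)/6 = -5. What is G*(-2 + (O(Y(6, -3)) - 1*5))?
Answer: -286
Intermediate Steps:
Y(u, t) = -30 (Y(u, t) = 6*(-5) = -30)
O(V) = 11 + V (O(V) = 4 + ((V + 4) + 3) = 4 + ((4 + V) + 3) = 4 + (7 + V) = 11 + V)
G*(-2 + (O(Y(6, -3)) - 1*5)) = 11*(-2 + ((11 - 30) - 1*5)) = 11*(-2 + (-19 - 5)) = 11*(-2 - 24) = 11*(-26) = -286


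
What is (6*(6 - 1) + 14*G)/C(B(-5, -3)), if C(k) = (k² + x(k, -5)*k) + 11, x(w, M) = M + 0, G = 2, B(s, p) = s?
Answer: 58/61 ≈ 0.95082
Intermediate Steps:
x(w, M) = M
C(k) = 11 + k² - 5*k (C(k) = (k² - 5*k) + 11 = 11 + k² - 5*k)
(6*(6 - 1) + 14*G)/C(B(-5, -3)) = (6*(6 - 1) + 14*2)/(11 + (-5)² - 5*(-5)) = (6*5 + 28)/(11 + 25 + 25) = (30 + 28)/61 = 58*(1/61) = 58/61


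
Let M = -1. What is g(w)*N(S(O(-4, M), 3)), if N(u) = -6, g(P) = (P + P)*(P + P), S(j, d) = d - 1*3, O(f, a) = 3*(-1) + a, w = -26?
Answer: -16224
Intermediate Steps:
O(f, a) = -3 + a
S(j, d) = -3 + d (S(j, d) = d - 3 = -3 + d)
g(P) = 4*P² (g(P) = (2*P)*(2*P) = 4*P²)
g(w)*N(S(O(-4, M), 3)) = (4*(-26)²)*(-6) = (4*676)*(-6) = 2704*(-6) = -16224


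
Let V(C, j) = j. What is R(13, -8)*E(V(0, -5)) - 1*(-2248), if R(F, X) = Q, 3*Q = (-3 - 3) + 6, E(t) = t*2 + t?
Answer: 2248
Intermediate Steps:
E(t) = 3*t (E(t) = 2*t + t = 3*t)
Q = 0 (Q = ((-3 - 3) + 6)/3 = (-6 + 6)/3 = (⅓)*0 = 0)
R(F, X) = 0
R(13, -8)*E(V(0, -5)) - 1*(-2248) = 0*(3*(-5)) - 1*(-2248) = 0*(-15) + 2248 = 0 + 2248 = 2248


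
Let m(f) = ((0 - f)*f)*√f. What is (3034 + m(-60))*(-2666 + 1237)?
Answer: -4335586 + 10288800*I*√15 ≈ -4.3356e+6 + 3.9848e+7*I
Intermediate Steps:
m(f) = -f^(5/2) (m(f) = ((-f)*f)*√f = (-f²)*√f = -f^(5/2))
(3034 + m(-60))*(-2666 + 1237) = (3034 - (-60)^(5/2))*(-2666 + 1237) = (3034 - 7200*I*√15)*(-1429) = -4335586 + 10288800*I*√15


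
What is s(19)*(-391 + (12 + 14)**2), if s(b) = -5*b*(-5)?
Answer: 135375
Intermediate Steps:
s(b) = 25*b
s(19)*(-391 + (12 + 14)**2) = (25*19)*(-391 + (12 + 14)**2) = 475*(-391 + 26**2) = 475*(-391 + 676) = 475*285 = 135375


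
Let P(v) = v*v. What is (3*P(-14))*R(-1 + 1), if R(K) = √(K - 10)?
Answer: 588*I*√10 ≈ 1859.4*I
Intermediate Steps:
P(v) = v²
R(K) = √(-10 + K)
(3*P(-14))*R(-1 + 1) = (3*(-14)²)*√(-10 + (-1 + 1)) = (3*196)*√(-10 + 0) = 588*√(-10) = 588*(I*√10) = 588*I*√10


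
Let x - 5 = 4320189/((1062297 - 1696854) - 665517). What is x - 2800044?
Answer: -1213420741025/433358 ≈ -2.8000e+6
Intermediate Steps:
x = 726727/433358 (x = 5 + 4320189/((1062297 - 1696854) - 665517) = 5 + 4320189/(-634557 - 665517) = 5 + 4320189/(-1300074) = 5 + 4320189*(-1/1300074) = 5 - 1440063/433358 = 726727/433358 ≈ 1.6770)
x - 2800044 = 726727/433358 - 2800044 = -1213420741025/433358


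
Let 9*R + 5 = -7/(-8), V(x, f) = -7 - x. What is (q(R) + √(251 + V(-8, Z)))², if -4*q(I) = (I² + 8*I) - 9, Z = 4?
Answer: 1389201457/5308416 + 7175*√7/192 ≈ 360.57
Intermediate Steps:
R = -11/24 (R = -5/9 + (-7/(-8))/9 = -5/9 + (-7*(-⅛))/9 = -5/9 + (⅑)*(7/8) = -5/9 + 7/72 = -11/24 ≈ -0.45833)
q(I) = 9/4 - 2*I - I²/4 (q(I) = -((I² + 8*I) - 9)/4 = -(-9 + I² + 8*I)/4 = 9/4 - 2*I - I²/4)
(q(R) + √(251 + V(-8, Z)))² = ((9/4 - 2*(-11/24) - (-11/24)²/4) + √(251 + (-7 - 1*(-8))))² = ((9/4 + 11/12 - ¼*121/576) + √(251 + (-7 + 8)))² = ((9/4 + 11/12 - 121/2304) + √(251 + 1))² = (7175/2304 + √252)² = (7175/2304 + 6*√7)²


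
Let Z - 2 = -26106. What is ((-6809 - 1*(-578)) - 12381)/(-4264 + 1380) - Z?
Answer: 18825637/721 ≈ 26110.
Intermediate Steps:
Z = -26104 (Z = 2 - 26106 = -26104)
((-6809 - 1*(-578)) - 12381)/(-4264 + 1380) - Z = ((-6809 - 1*(-578)) - 12381)/(-4264 + 1380) - 1*(-26104) = ((-6809 + 578) - 12381)/(-2884) + 26104 = (-6231 - 12381)*(-1/2884) + 26104 = -18612*(-1/2884) + 26104 = 4653/721 + 26104 = 18825637/721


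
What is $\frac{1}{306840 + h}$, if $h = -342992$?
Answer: $- \frac{1}{36152} \approx -2.7661 \cdot 10^{-5}$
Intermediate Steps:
$\frac{1}{306840 + h} = \frac{1}{306840 - 342992} = \frac{1}{-36152} = - \frac{1}{36152}$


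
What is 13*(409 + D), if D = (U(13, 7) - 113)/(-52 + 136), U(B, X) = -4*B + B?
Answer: 111163/21 ≈ 5293.5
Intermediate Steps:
U(B, X) = -3*B
D = -38/21 (D = (-3*13 - 113)/(-52 + 136) = (-39 - 113)/84 = -152*1/84 = -38/21 ≈ -1.8095)
13*(409 + D) = 13*(409 - 38/21) = 13*(8551/21) = 111163/21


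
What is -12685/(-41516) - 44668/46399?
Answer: -1265865373/1926300884 ≈ -0.65715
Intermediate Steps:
-12685/(-41516) - 44668/46399 = -12685*(-1/41516) - 44668*1/46399 = 12685/41516 - 44668/46399 = -1265865373/1926300884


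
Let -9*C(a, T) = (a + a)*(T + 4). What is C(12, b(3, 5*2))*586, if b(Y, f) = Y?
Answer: -32816/3 ≈ -10939.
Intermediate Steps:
C(a, T) = -2*a*(4 + T)/9 (C(a, T) = -(a + a)*(T + 4)/9 = -2*a*(4 + T)/9)
C(12, b(3, 5*2))*586 = -2/9*12*(4 + 3)*586 = -2/9*12*7*586 = -56/3*586 = -32816/3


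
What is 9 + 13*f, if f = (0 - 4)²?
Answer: 217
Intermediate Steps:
f = 16 (f = (-4)² = 16)
9 + 13*f = 9 + 13*16 = 9 + 208 = 217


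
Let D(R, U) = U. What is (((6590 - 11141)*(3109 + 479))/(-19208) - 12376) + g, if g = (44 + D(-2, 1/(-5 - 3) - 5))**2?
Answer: -1538886639/153664 ≈ -10015.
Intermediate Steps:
g = 96721/64 (g = (44 + (1/(-5 - 3) - 5))**2 = (44 + (1/(-8) - 5))**2 = (44 + (-1/8 - 5))**2 = (44 - 41/8)**2 = (311/8)**2 = 96721/64 ≈ 1511.3)
(((6590 - 11141)*(3109 + 479))/(-19208) - 12376) + g = (((6590 - 11141)*(3109 + 479))/(-19208) - 12376) + 96721/64 = (-4551*3588*(-1/19208) - 12376) + 96721/64 = (-16328988*(-1/19208) - 12376) + 96721/64 = (4082247/4802 - 12376) + 96721/64 = -55347305/4802 + 96721/64 = -1538886639/153664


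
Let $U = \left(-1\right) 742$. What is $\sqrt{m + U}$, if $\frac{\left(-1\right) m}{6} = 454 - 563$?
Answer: $2 i \sqrt{22} \approx 9.3808 i$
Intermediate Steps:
$m = 654$ ($m = - 6 \left(454 - 563\right) = \left(-6\right) \left(-109\right) = 654$)
$U = -742$
$\sqrt{m + U} = \sqrt{654 - 742} = \sqrt{-88} = 2 i \sqrt{22}$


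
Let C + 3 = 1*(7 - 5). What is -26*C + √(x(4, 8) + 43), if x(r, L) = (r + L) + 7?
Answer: 26 + √62 ≈ 33.874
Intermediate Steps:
x(r, L) = 7 + L + r (x(r, L) = (L + r) + 7 = 7 + L + r)
C = -1 (C = -3 + 1*(7 - 5) = -3 + 1*2 = -3 + 2 = -1)
-26*C + √(x(4, 8) + 43) = -26*(-1) + √((7 + 8 + 4) + 43) = 26 + √(19 + 43) = 26 + √62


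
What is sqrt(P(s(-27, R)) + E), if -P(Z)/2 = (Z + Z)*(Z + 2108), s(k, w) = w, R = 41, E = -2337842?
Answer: I*sqrt(2690278) ≈ 1640.2*I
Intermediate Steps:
P(Z) = -4*Z*(2108 + Z) (P(Z) = -2*(Z + Z)*(Z + 2108) = -2*2*Z*(2108 + Z) = -4*Z*(2108 + Z))
sqrt(P(s(-27, R)) + E) = sqrt(-4*41*(2108 + 41) - 2337842) = sqrt(-4*41*2149 - 2337842) = sqrt(-352436 - 2337842) = sqrt(-2690278) = I*sqrt(2690278)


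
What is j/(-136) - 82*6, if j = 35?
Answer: -66947/136 ≈ -492.26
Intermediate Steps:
j/(-136) - 82*6 = 35/(-136) - 82*6 = 35*(-1/136) - 492 = -35/136 - 492 = -66947/136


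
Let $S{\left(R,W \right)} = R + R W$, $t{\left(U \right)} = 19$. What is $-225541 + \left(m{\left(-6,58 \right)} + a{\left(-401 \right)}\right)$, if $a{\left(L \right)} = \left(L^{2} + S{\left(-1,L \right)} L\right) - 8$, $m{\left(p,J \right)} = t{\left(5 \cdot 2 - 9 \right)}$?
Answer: $-225129$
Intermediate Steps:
$m{\left(p,J \right)} = 19$
$a{\left(L \right)} = -8 + L^{2} + L \left(-1 - L\right)$ ($a{\left(L \right)} = \left(L^{2} + - (1 + L) L\right) - 8 = \left(L^{2} + \left(-1 - L\right) L\right) - 8 = \left(L^{2} + L \left(-1 - L\right)\right) - 8 = -8 + L^{2} + L \left(-1 - L\right)$)
$-225541 + \left(m{\left(-6,58 \right)} + a{\left(-401 \right)}\right) = -225541 + \left(19 - -393\right) = -225541 + \left(19 + \left(-8 + 401\right)\right) = -225541 + \left(19 + 393\right) = -225541 + 412 = -225129$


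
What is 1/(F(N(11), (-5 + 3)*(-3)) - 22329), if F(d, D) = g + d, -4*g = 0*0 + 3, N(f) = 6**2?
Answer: -4/89175 ≈ -4.4856e-5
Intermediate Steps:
N(f) = 36
g = -3/4 (g = -(0*0 + 3)/4 = -(0 + 3)/4 = -1/4*3 = -3/4 ≈ -0.75000)
F(d, D) = -3/4 + d
1/(F(N(11), (-5 + 3)*(-3)) - 22329) = 1/((-3/4 + 36) - 22329) = 1/(141/4 - 22329) = 1/(-89175/4) = -4/89175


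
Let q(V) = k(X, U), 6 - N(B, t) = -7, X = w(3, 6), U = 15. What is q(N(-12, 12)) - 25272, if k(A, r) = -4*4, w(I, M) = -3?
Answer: -25288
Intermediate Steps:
X = -3
N(B, t) = 13 (N(B, t) = 6 - 1*(-7) = 6 + 7 = 13)
k(A, r) = -16
q(V) = -16
q(N(-12, 12)) - 25272 = -16 - 25272 = -25288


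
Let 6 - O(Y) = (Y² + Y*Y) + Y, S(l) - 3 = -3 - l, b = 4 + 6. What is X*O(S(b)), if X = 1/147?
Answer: -184/147 ≈ -1.2517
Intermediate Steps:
b = 10
X = 1/147 ≈ 0.0068027
S(l) = -l (S(l) = 3 + (-3 - l) = -l)
O(Y) = 6 - Y - 2*Y² (O(Y) = 6 - ((Y² + Y*Y) + Y) = 6 - ((Y² + Y²) + Y) = 6 - (2*Y² + Y) = 6 - (Y + 2*Y²) = 6 + (-Y - 2*Y²) = 6 - Y - 2*Y²)
X*O(S(b)) = (6 - (-1)*10 - 2*(-1*10)²)/147 = (6 - 1*(-10) - 2*(-10)²)/147 = (6 + 10 - 2*100)/147 = (6 + 10 - 200)/147 = (1/147)*(-184) = -184/147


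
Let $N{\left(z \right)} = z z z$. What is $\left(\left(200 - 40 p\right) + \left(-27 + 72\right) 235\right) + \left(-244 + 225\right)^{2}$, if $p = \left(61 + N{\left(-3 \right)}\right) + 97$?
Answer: $5896$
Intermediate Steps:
$N{\left(z \right)} = z^{3}$ ($N{\left(z \right)} = z^{2} z = z^{3}$)
$p = 131$ ($p = \left(61 + \left(-3\right)^{3}\right) + 97 = \left(61 - 27\right) + 97 = 34 + 97 = 131$)
$\left(\left(200 - 40 p\right) + \left(-27 + 72\right) 235\right) + \left(-244 + 225\right)^{2} = \left(\left(200 - 5240\right) + \left(-27 + 72\right) 235\right) + \left(-244 + 225\right)^{2} = \left(\left(200 - 5240\right) + 45 \cdot 235\right) + \left(-19\right)^{2} = \left(-5040 + 10575\right) + 361 = 5535 + 361 = 5896$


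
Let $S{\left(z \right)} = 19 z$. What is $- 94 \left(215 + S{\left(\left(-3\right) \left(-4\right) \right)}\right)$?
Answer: $-41642$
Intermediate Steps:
$- 94 \left(215 + S{\left(\left(-3\right) \left(-4\right) \right)}\right) = - 94 \left(215 + 19 \left(\left(-3\right) \left(-4\right)\right)\right) = - 94 \left(215 + 19 \cdot 12\right) = - 94 \left(215 + 228\right) = \left(-94\right) 443 = -41642$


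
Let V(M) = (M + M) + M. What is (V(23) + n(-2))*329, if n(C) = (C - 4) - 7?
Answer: 18424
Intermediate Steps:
V(M) = 3*M (V(M) = 2*M + M = 3*M)
n(C) = -11 + C (n(C) = (-4 + C) - 7 = -11 + C)
(V(23) + n(-2))*329 = (3*23 + (-11 - 2))*329 = (69 - 13)*329 = 56*329 = 18424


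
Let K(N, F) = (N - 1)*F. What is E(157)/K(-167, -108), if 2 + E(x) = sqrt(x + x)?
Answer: -1/9072 + sqrt(314)/18144 ≈ 0.00086640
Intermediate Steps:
K(N, F) = F*(-1 + N) (K(N, F) = (-1 + N)*F = F*(-1 + N))
E(x) = -2 + sqrt(2)*sqrt(x) (E(x) = -2 + sqrt(x + x) = -2 + sqrt(2*x) = -2 + sqrt(2)*sqrt(x))
E(157)/K(-167, -108) = (-2 + sqrt(2)*sqrt(157))/((-108*(-1 - 167))) = (-2 + sqrt(314))/((-108*(-168))) = (-2 + sqrt(314))/18144 = (-2 + sqrt(314))*(1/18144) = -1/9072 + sqrt(314)/18144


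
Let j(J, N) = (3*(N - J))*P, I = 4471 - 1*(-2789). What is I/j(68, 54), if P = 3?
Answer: -1210/21 ≈ -57.619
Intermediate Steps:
I = 7260 (I = 4471 + 2789 = 7260)
j(J, N) = -9*J + 9*N (j(J, N) = (3*(N - J))*3 = (-3*J + 3*N)*3 = -9*J + 9*N)
I/j(68, 54) = 7260/(-9*68 + 9*54) = 7260/(-612 + 486) = 7260/(-126) = 7260*(-1/126) = -1210/21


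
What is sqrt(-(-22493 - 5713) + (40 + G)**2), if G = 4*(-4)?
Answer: 3*sqrt(3198) ≈ 169.65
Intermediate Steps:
G = -16
sqrt(-(-22493 - 5713) + (40 + G)**2) = sqrt(-(-22493 - 5713) + (40 - 16)**2) = sqrt(-1*(-28206) + 24**2) = sqrt(28206 + 576) = sqrt(28782) = 3*sqrt(3198)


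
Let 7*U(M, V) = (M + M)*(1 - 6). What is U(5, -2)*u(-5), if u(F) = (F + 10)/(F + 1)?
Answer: 125/14 ≈ 8.9286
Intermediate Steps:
u(F) = (10 + F)/(1 + F)
U(M, V) = -10*M/7 (U(M, V) = ((M + M)*(1 - 6))/7 = ((2*M)*(-5))/7 = (-10*M)/7 = -10*M/7)
U(5, -2)*u(-5) = (-10/7*5)*((10 - 5)/(1 - 5)) = -50*5/(7*(-4)) = -(-25)*5/14 = -50/7*(-5/4) = 125/14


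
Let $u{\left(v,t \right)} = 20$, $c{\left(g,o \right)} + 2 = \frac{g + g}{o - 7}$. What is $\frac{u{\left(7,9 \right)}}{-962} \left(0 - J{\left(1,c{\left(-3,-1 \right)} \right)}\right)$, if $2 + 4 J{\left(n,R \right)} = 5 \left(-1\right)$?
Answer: $- \frac{35}{962} \approx -0.036383$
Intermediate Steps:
$c{\left(g,o \right)} = -2 + \frac{2 g}{-7 + o}$ ($c{\left(g,o \right)} = -2 + \frac{g + g}{o - 7} = -2 + \frac{2 g}{o - 7} = -2 + \frac{2 g}{-7 + o}$)
$J{\left(n,R \right)} = - \frac{7}{4}$ ($J{\left(n,R \right)} = - \frac{1}{2} + \frac{5 \left(-1\right)}{4} = - \frac{1}{2} + \frac{1}{4} \left(-5\right) = - \frac{1}{2} - \frac{5}{4} = - \frac{7}{4}$)
$\frac{u{\left(7,9 \right)}}{-962} \left(0 - J{\left(1,c{\left(-3,-1 \right)} \right)}\right) = \frac{20}{-962} \left(0 - - \frac{7}{4}\right) = 20 \left(- \frac{1}{962}\right) \left(0 + \frac{7}{4}\right) = \left(- \frac{10}{481}\right) \frac{7}{4} = - \frac{35}{962}$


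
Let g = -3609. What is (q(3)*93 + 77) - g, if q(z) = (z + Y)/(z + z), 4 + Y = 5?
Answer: 3748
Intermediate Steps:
Y = 1 (Y = -4 + 5 = 1)
q(z) = (1 + z)/(2*z) (q(z) = (z + 1)/(z + z) = (1 + z)/((2*z)) = (1 + z)*(1/(2*z)) = (1 + z)/(2*z))
(q(3)*93 + 77) - g = (((½)*(1 + 3)/3)*93 + 77) - 1*(-3609) = (((½)*(⅓)*4)*93 + 77) + 3609 = ((⅔)*93 + 77) + 3609 = (62 + 77) + 3609 = 139 + 3609 = 3748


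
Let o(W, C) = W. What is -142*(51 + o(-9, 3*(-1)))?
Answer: -5964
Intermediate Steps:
-142*(51 + o(-9, 3*(-1))) = -142*(51 - 9) = -142*42 = -5964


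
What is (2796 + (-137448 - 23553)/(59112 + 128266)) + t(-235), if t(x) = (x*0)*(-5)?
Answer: 523747887/187378 ≈ 2795.1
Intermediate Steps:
t(x) = 0 (t(x) = 0*(-5) = 0)
(2796 + (-137448 - 23553)/(59112 + 128266)) + t(-235) = (2796 + (-137448 - 23553)/(59112 + 128266)) + 0 = (2796 - 161001/187378) + 0 = 523747887/187378 + 0 = 523747887/187378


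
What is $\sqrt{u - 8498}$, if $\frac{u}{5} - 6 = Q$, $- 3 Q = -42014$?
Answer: $\frac{\sqrt{553998}}{3} \approx 248.1$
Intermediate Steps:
$Q = \frac{42014}{3}$ ($Q = \left(- \frac{1}{3}\right) \left(-42014\right) = \frac{42014}{3} \approx 14005.0$)
$u = \frac{210160}{3}$ ($u = 30 + 5 \cdot \frac{42014}{3} = 30 + \frac{210070}{3} = \frac{210160}{3} \approx 70053.0$)
$\sqrt{u - 8498} = \sqrt{\frac{210160}{3} - 8498} = \sqrt{\frac{184666}{3}} = \frac{\sqrt{553998}}{3}$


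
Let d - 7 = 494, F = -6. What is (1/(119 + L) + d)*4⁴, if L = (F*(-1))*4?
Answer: 18340864/143 ≈ 1.2826e+5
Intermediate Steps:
L = 24 (L = -6*(-1)*4 = 6*4 = 24)
d = 501 (d = 7 + 494 = 501)
(1/(119 + L) + d)*4⁴ = (1/(119 + 24) + 501)*4⁴ = (1/143 + 501)*256 = (71644/143)*256 = 18340864/143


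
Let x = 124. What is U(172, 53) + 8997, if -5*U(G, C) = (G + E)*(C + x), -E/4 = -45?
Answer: -17319/5 ≈ -3463.8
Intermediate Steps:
E = 180 (E = -4*(-45) = 180)
U(G, C) = -(124 + C)*(180 + G)/5 (U(G, C) = -(G + 180)*(C + 124)/5 = -(180 + G)*(124 + C)/5 = -(124 + C)*(180 + G)/5)
U(172, 53) + 8997 = (-4464 - 36*53 - 124/5*172 - 1/5*53*172) + 8997 = (-4464 - 1908 - 21328/5 - 9116/5) + 8997 = -62304/5 + 8997 = -17319/5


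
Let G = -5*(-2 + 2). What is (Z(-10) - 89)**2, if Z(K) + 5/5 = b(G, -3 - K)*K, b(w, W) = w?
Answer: 8100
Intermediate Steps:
G = 0 (G = -5*0 = 0)
Z(K) = -1 (Z(K) = -1 + 0*K = -1 + 0 = -1)
(Z(-10) - 89)**2 = (-1 - 89)**2 = (-90)**2 = 8100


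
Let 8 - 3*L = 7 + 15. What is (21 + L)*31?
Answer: 1519/3 ≈ 506.33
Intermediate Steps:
L = -14/3 (L = 8/3 - (7 + 15)/3 = 8/3 - ⅓*22 = 8/3 - 22/3 = -14/3 ≈ -4.6667)
(21 + L)*31 = (21 - 14/3)*31 = (49/3)*31 = 1519/3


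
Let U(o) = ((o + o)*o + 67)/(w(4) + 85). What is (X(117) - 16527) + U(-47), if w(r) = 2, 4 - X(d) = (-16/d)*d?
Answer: -477208/29 ≈ -16455.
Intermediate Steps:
X(d) = 20 (X(d) = 4 - (-16/d)*d = 4 - 1*(-16) = 4 + 16 = 20)
U(o) = 67/87 + 2*o²/87 (U(o) = ((o + o)*o + 67)/(2 + 85) = ((2*o)*o + 67)/87 = (2*o² + 67)*(1/87) = (67 + 2*o²)*(1/87) = 67/87 + 2*o²/87)
(X(117) - 16527) + U(-47) = (20 - 16527) + (67/87 + (2/87)*(-47)²) = -16507 + (67/87 + (2/87)*2209) = -16507 + (67/87 + 4418/87) = -16507 + 1495/29 = -477208/29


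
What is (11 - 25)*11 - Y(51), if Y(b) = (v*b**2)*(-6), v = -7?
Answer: -109396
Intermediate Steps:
Y(b) = 42*b**2 (Y(b) = -7*b**2*(-6) = 42*b**2)
(11 - 25)*11 - Y(51) = (11 - 25)*11 - 42*51**2 = -14*11 - 42*2601 = -154 - 1*109242 = -154 - 109242 = -109396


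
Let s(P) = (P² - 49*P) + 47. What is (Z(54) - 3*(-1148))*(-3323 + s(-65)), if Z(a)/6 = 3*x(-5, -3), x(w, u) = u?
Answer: 14014260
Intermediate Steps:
s(P) = 47 + P² - 49*P
Z(a) = -54 (Z(a) = 6*(3*(-3)) = 6*(-9) = -54)
(Z(54) - 3*(-1148))*(-3323 + s(-65)) = (-54 - 3*(-1148))*(-3323 + (47 + (-65)² - 49*(-65))) = (-54 + 3444)*(-3323 + (47 + 4225 + 3185)) = 3390*(-3323 + 7457) = 3390*4134 = 14014260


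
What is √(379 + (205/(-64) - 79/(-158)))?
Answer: √24083/8 ≈ 19.398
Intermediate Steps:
√(379 + (205/(-64) - 79/(-158))) = √(379 + (205*(-1/64) - 79*(-1/158))) = √(379 + (-205/64 + ½)) = √(379 - 173/64) = √(24083/64) = √24083/8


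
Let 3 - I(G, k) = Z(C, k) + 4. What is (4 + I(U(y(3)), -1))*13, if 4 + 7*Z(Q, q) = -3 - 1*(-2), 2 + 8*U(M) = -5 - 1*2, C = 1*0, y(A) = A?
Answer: 338/7 ≈ 48.286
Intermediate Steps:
C = 0
U(M) = -9/8 (U(M) = -¼ + (-5 - 1*2)/8 = -¼ + (-5 - 2)/8 = -¼ + (⅛)*(-7) = -¼ - 7/8 = -9/8)
Z(Q, q) = -5/7 (Z(Q, q) = -4/7 + (-3 - 1*(-2))/7 = -4/7 + (-3 + 2)/7 = -4/7 + (⅐)*(-1) = -4/7 - ⅐ = -5/7)
I(G, k) = -2/7 (I(G, k) = 3 - (-5/7 + 4) = 3 - 1*23/7 = 3 - 23/7 = -2/7)
(4 + I(U(y(3)), -1))*13 = (4 - 2/7)*13 = (26/7)*13 = 338/7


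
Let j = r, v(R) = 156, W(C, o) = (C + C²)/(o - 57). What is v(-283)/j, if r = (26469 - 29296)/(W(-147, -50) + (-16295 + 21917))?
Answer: -90494352/302489 ≈ -299.17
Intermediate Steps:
W(C, o) = (C + C²)/(-57 + o)
r = -302489/580092 (r = (26469 - 29296)/(-147*(1 - 147)/(-57 - 50) + (-16295 + 21917)) = -2827/(-147*(-146)/(-107) + 5622) = -2827/(-147*(-1/107)*(-146) + 5622) = -2827/(-21462/107 + 5622) = -2827/580092/107 = -2827*107/580092 = -302489/580092 ≈ -0.52145)
j = -302489/580092 ≈ -0.52145
v(-283)/j = 156/(-302489/580092) = 156*(-580092/302489) = -90494352/302489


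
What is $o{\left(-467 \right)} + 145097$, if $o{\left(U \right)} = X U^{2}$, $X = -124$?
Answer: $-26897939$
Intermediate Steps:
$o{\left(U \right)} = - 124 U^{2}$
$o{\left(-467 \right)} + 145097 = - 124 \left(-467\right)^{2} + 145097 = \left(-124\right) 218089 + 145097 = -27043036 + 145097 = -26897939$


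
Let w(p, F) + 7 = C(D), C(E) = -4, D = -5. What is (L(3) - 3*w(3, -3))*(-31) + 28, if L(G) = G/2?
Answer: -2083/2 ≈ -1041.5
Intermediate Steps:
L(G) = G/2 (L(G) = G*(½) = G/2)
w(p, F) = -11 (w(p, F) = -7 - 4 = -11)
(L(3) - 3*w(3, -3))*(-31) + 28 = ((½)*3 - 3*(-11))*(-31) + 28 = (3/2 + 33)*(-31) + 28 = (69/2)*(-31) + 28 = -2139/2 + 28 = -2083/2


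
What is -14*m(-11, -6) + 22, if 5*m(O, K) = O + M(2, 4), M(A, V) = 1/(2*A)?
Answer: 521/10 ≈ 52.100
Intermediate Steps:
M(A, V) = 1/(2*A)
m(O, K) = 1/20 + O/5 (m(O, K) = (O + (1/2)/2)/5 = (O + (1/2)*(1/2))/5 = (O + 1/4)/5 = (1/4 + O)/5 = 1/20 + O/5)
-14*m(-11, -6) + 22 = -14*(1/20 + (1/5)*(-11)) + 22 = -14*(1/20 - 11/5) + 22 = -14*(-43/20) + 22 = 301/10 + 22 = 521/10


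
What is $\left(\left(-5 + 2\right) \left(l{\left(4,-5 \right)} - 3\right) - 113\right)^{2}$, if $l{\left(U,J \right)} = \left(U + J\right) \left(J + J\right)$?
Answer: $17956$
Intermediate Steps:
$l{\left(U,J \right)} = 2 J \left(J + U\right)$ ($l{\left(U,J \right)} = \left(J + U\right) 2 J = 2 J \left(J + U\right)$)
$\left(\left(-5 + 2\right) \left(l{\left(4,-5 \right)} - 3\right) - 113\right)^{2} = \left(\left(-5 + 2\right) \left(2 \left(-5\right) \left(-5 + 4\right) - 3\right) - 113\right)^{2} = \left(- 3 \left(2 \left(-5\right) \left(-1\right) - 3\right) - 113\right)^{2} = \left(- 3 \left(10 - 3\right) - 113\right)^{2} = \left(\left(-3\right) 7 - 113\right)^{2} = \left(-21 - 113\right)^{2} = \left(-134\right)^{2} = 17956$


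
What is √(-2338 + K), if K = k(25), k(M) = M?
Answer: 3*I*√257 ≈ 48.094*I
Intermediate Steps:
K = 25
√(-2338 + K) = √(-2338 + 25) = √(-2313) = 3*I*√257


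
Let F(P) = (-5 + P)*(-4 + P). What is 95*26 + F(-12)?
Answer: 2742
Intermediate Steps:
95*26 + F(-12) = 95*26 + (20 + (-12)**2 - 9*(-12)) = 2470 + (20 + 144 + 108) = 2470 + 272 = 2742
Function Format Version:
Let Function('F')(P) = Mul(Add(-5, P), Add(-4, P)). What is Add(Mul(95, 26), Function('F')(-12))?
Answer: 2742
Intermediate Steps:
Add(Mul(95, 26), Function('F')(-12)) = Add(Mul(95, 26), Add(20, Pow(-12, 2), Mul(-9, -12))) = Add(2470, Add(20, 144, 108)) = Add(2470, 272) = 2742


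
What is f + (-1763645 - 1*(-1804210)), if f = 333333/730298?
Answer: 29624871703/730298 ≈ 40565.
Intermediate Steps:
f = 333333/730298 (f = 333333*(1/730298) = 333333/730298 ≈ 0.45643)
f + (-1763645 - 1*(-1804210)) = 333333/730298 + (-1763645 - 1*(-1804210)) = 333333/730298 + (-1763645 + 1804210) = 333333/730298 + 40565 = 29624871703/730298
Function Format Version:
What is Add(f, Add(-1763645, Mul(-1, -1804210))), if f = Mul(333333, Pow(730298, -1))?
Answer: Rational(29624871703, 730298) ≈ 40565.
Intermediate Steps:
f = Rational(333333, 730298) (f = Mul(333333, Rational(1, 730298)) = Rational(333333, 730298) ≈ 0.45643)
Add(f, Add(-1763645, Mul(-1, -1804210))) = Add(Rational(333333, 730298), Add(-1763645, Mul(-1, -1804210))) = Add(Rational(333333, 730298), Add(-1763645, 1804210)) = Add(Rational(333333, 730298), 40565) = Rational(29624871703, 730298)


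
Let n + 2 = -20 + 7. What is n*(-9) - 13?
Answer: 122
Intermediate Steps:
n = -15 (n = -2 + (-20 + 7) = -2 - 13 = -15)
n*(-9) - 13 = -15*(-9) - 13 = 135 - 13 = 122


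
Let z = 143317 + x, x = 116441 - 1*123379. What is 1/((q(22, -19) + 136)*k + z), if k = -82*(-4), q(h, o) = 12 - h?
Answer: 1/177707 ≈ 5.6272e-6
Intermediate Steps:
k = 328
x = -6938 (x = 116441 - 123379 = -6938)
z = 136379 (z = 143317 - 6938 = 136379)
1/((q(22, -19) + 136)*k + z) = 1/(((12 - 1*22) + 136)*328 + 136379) = 1/(((12 - 22) + 136)*328 + 136379) = 1/((-10 + 136)*328 + 136379) = 1/(126*328 + 136379) = 1/(41328 + 136379) = 1/177707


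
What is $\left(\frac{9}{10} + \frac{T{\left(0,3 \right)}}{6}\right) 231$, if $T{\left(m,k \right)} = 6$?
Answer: $\frac{4389}{10} \approx 438.9$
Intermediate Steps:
$\left(\frac{9}{10} + \frac{T{\left(0,3 \right)}}{6}\right) 231 = \left(\frac{9}{10} + \frac{6}{6}\right) 231 = \left(9 \cdot \frac{1}{10} + 6 \cdot \frac{1}{6}\right) 231 = \left(\frac{9}{10} + 1\right) 231 = \frac{19}{10} \cdot 231 = \frac{4389}{10}$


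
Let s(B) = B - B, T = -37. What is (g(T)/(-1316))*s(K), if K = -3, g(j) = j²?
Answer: 0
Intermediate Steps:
s(B) = 0
(g(T)/(-1316))*s(K) = ((-37)²/(-1316))*0 = (1369*(-1/1316))*0 = -1369/1316*0 = 0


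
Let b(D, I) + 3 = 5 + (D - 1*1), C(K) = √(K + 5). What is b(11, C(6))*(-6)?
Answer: -72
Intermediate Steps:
C(K) = √(5 + K)
b(D, I) = 1 + D (b(D, I) = -3 + (5 + (D - 1*1)) = -3 + (5 + (D - 1)) = -3 + (5 + (-1 + D)) = -3 + (4 + D) = 1 + D)
b(11, C(6))*(-6) = (1 + 11)*(-6) = 12*(-6) = -72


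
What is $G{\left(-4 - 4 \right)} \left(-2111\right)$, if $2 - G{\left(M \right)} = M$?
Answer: $-21110$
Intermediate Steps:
$G{\left(M \right)} = 2 - M$
$G{\left(-4 - 4 \right)} \left(-2111\right) = \left(2 - \left(-4 - 4\right)\right) \left(-2111\right) = \left(2 - -8\right) \left(-2111\right) = \left(2 + 8\right) \left(-2111\right) = 10 \left(-2111\right) = -21110$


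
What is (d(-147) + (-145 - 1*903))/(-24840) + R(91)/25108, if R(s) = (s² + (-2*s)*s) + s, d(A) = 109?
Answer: -14988599/51973560 ≈ -0.28839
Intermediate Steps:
R(s) = s - s² (R(s) = (s² - 2*s²) + s = -s² + s = s - s²)
(d(-147) + (-145 - 1*903))/(-24840) + R(91)/25108 = (109 + (-145 - 1*903))/(-24840) + (91*(1 - 1*91))/25108 = (109 + (-145 - 903))*(-1/24840) + (91*(1 - 91))*(1/25108) = (109 - 1048)*(-1/24840) + (91*(-90))*(1/25108) = -939*(-1/24840) - 8190*1/25108 = 313/8280 - 4095/12554 = -14988599/51973560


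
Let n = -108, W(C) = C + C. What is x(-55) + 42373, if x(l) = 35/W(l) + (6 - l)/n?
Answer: 50338075/1188 ≈ 42372.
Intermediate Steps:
W(C) = 2*C
x(l) = -1/18 + l/108 + 35/(2*l) (x(l) = 35/((2*l)) + (6 - l)/(-108) = 35*(1/(2*l)) + (6 - l)*(-1/108) = 35/(2*l) + (-1/18 + l/108) = -1/18 + l/108 + 35/(2*l))
x(-55) + 42373 = (1/108)*(1890 - 55*(-6 - 55))/(-55) + 42373 = (1/108)*(-1/55)*(1890 - 55*(-61)) + 42373 = (1/108)*(-1/55)*(1890 + 3355) + 42373 = (1/108)*(-1/55)*5245 + 42373 = -1049/1188 + 42373 = 50338075/1188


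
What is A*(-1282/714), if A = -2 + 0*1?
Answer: 1282/357 ≈ 3.5910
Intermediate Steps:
A = -2 (A = -2 + 0 = -2)
A*(-1282/714) = -(-2564)/714 = -2*(-641/357) = 1282/357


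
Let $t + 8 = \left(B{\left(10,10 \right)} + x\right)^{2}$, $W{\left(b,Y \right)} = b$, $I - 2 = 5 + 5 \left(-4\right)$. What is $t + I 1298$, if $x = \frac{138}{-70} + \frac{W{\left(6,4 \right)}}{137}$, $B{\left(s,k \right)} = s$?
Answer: $- \frac{386653134201}{22992025} \approx -16817.0$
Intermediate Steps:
$I = -13$ ($I = 2 + \left(5 + 5 \left(-4\right)\right) = 2 + \left(5 - 20\right) = 2 - 15 = -13$)
$x = - \frac{9243}{4795}$ ($x = \frac{138}{-70} + \frac{6}{137} = 138 \left(- \frac{1}{70}\right) + 6 \cdot \frac{1}{137} = - \frac{69}{35} + \frac{6}{137} = - \frac{9243}{4795} \approx -1.9276$)
$t = \frac{1314295649}{22992025}$ ($t = -8 + \left(10 - \frac{9243}{4795}\right)^{2} = -8 + \left(\frac{38707}{4795}\right)^{2} = -8 + \frac{1498231849}{22992025} = \frac{1314295649}{22992025} \approx 57.163$)
$t + I 1298 = \frac{1314295649}{22992025} - 16874 = - \frac{386653134201}{22992025}$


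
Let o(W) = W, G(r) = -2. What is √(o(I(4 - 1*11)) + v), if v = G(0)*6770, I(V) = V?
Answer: I*√13547 ≈ 116.39*I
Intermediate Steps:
v = -13540 (v = -2*6770 = -13540)
√(o(I(4 - 1*11)) + v) = √((4 - 1*11) - 13540) = √((4 - 11) - 13540) = √(-7 - 13540) = √(-13547) = I*√13547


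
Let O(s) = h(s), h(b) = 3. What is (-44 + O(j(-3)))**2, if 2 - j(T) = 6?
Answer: 1681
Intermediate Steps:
j(T) = -4 (j(T) = 2 - 1*6 = 2 - 6 = -4)
O(s) = 3
(-44 + O(j(-3)))**2 = (-44 + 3)**2 = (-41)**2 = 1681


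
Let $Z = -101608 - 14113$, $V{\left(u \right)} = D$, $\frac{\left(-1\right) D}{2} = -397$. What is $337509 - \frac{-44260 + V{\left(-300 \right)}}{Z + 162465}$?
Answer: $\frac{7888282081}{23372} \approx 3.3751 \cdot 10^{5}$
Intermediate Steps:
$D = 794$ ($D = \left(-2\right) \left(-397\right) = 794$)
$V{\left(u \right)} = 794$
$Z = -115721$
$337509 - \frac{-44260 + V{\left(-300 \right)}}{Z + 162465} = 337509 - \frac{-44260 + 794}{-115721 + 162465} = 337509 - - \frac{43466}{46744} = 337509 - \left(-43466\right) \frac{1}{46744} = 337509 - - \frac{21733}{23372} = 337509 + \frac{21733}{23372} = \frac{7888282081}{23372}$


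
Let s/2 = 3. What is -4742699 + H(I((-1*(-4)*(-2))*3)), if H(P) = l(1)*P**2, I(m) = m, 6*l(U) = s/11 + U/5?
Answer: -260844509/55 ≈ -4.7426e+6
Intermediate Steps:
s = 6 (s = 2*3 = 6)
l(U) = 1/11 + U/30 (l(U) = (6/11 + U/5)/6 = 1/11 + U/30)
H(P) = 41*P**2/330 (H(P) = (1/11 + (1/30)*1)*P**2 = (1/11 + 1/30)*P**2 = 41*P**2/330)
-4742699 + H(I((-1*(-4)*(-2))*3)) = -4742699 + 41*((-1*(-4)*(-2))*3)**2/330 = -4742699 + 41*((4*(-2))*3)**2/330 = -4742699 + 41*(-8*3)**2/330 = -4742699 + (41/330)*(-24)**2 = -4742699 + (41/330)*576 = -4742699 + 3936/55 = -260844509/55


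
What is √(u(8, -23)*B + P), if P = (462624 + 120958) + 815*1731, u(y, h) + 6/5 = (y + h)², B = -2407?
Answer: √36391510/5 ≈ 1206.5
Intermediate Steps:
u(y, h) = -6/5 + (h + y)² (u(y, h) = -6/5 + (y + h)² = -6/5 + (h + y)²)
P = 1994347 (P = 583582 + 1410765 = 1994347)
√(u(8, -23)*B + P) = √((-6/5 + (-23 + 8)²)*(-2407) + 1994347) = √((-6/5 + (-15)²)*(-2407) + 1994347) = √((-6/5 + 225)*(-2407) + 1994347) = √((1119/5)*(-2407) + 1994347) = √(-2693433/5 + 1994347) = √(7278302/5) = √36391510/5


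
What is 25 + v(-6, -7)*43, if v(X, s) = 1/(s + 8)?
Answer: 68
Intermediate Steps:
v(X, s) = 1/(8 + s)
25 + v(-6, -7)*43 = 25 + 43/(8 - 7) = 25 + 43/1 = 25 + 1*43 = 25 + 43 = 68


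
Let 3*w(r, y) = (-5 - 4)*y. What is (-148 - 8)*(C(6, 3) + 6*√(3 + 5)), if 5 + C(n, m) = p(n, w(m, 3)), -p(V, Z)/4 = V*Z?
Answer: -32916 - 1872*√2 ≈ -35563.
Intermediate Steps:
w(r, y) = -3*y (w(r, y) = ((-5 - 4)*y)/3 = (-9*y)/3 = -3*y)
p(V, Z) = -4*V*Z
C(n, m) = -5 + 36*n (C(n, m) = -5 - 4*n*(-3*3) = -5 - 4*n*(-9) = -5 + 36*n)
(-148 - 8)*(C(6, 3) + 6*√(3 + 5)) = (-148 - 8)*((-5 + 36*6) + 6*√(3 + 5)) = -156*((-5 + 216) + 6*√8) = -156*(211 + 6*(2*√2)) = -156*(211 + 12*√2) = -32916 - 1872*√2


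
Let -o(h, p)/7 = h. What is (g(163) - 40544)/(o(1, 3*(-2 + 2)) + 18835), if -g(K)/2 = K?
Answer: -20435/9414 ≈ -2.1707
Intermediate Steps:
o(h, p) = -7*h
g(K) = -2*K
(g(163) - 40544)/(o(1, 3*(-2 + 2)) + 18835) = (-2*163 - 40544)/(-7*1 + 18835) = (-326 - 40544)/(-7 + 18835) = -40870/18828 = -40870*1/18828 = -20435/9414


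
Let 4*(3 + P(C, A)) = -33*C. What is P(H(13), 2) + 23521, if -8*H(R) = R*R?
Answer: 758153/32 ≈ 23692.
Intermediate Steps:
H(R) = -R²/8 (H(R) = -R*R/8 = -R²/8)
P(C, A) = -3 - 33*C/4 (P(C, A) = -3 + (-33*C)/4 = -3 - 33*C/4)
P(H(13), 2) + 23521 = (-3 - (-33)*13²/32) + 23521 = (-3 - (-33)*169/32) + 23521 = (-3 - 33/4*(-169/8)) + 23521 = (-3 + 5577/32) + 23521 = 5481/32 + 23521 = 758153/32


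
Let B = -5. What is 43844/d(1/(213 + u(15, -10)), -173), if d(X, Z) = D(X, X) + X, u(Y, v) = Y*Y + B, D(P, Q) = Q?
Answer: 9492226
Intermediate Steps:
u(Y, v) = -5 + Y**2 (u(Y, v) = Y*Y - 5 = Y**2 - 5 = -5 + Y**2)
d(X, Z) = 2*X (d(X, Z) = X + X = 2*X)
43844/d(1/(213 + u(15, -10)), -173) = 43844/((2/(213 + (-5 + 15**2)))) = 43844/((2/(213 + (-5 + 225)))) = 43844/((2/(213 + 220))) = 43844/((2/433)) = 43844/((2*(1/433))) = 43844/(2/433) = 43844*(433/2) = 9492226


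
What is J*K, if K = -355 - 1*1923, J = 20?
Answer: -45560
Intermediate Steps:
K = -2278 (K = -355 - 1923 = -2278)
J*K = 20*(-2278) = -45560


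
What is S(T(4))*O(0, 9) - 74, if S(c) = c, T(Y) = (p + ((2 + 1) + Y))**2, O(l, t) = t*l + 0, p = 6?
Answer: -74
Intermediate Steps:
O(l, t) = l*t (O(l, t) = l*t + 0 = l*t)
T(Y) = (9 + Y)**2 (T(Y) = (6 + ((2 + 1) + Y))**2 = (6 + (3 + Y))**2 = (9 + Y)**2)
S(T(4))*O(0, 9) - 74 = (9 + 4)**2*(0*9) - 74 = 13**2*0 - 74 = 169*0 - 74 = 0 - 74 = -74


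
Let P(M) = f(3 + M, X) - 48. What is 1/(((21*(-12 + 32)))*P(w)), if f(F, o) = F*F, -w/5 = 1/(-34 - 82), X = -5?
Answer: -3364/54734295 ≈ -6.1461e-5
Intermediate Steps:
w = 5/116 (w = -5/(-34 - 82) = -5/(-116) = -5*(-1/116) = 5/116 ≈ 0.043103)
f(F, o) = F²
P(M) = -48 + (3 + M)² (P(M) = (3 + M)² - 48 = -48 + (3 + M)²)
1/(((21*(-12 + 32)))*P(w)) = 1/(((21*(-12 + 32)))*(-48 + (3 + 5/116)²)) = 1/(((21*20))*(-48 + (353/116)²)) = 1/(420*(-48 + 124609/13456)) = 1/(420*(-521279/13456)) = (1/420)*(-13456/521279) = -3364/54734295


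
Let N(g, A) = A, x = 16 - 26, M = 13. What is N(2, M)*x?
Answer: -130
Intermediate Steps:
x = -10
N(2, M)*x = 13*(-10) = -130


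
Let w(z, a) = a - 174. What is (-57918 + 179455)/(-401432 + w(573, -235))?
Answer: -121537/401841 ≈ -0.30245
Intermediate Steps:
w(z, a) = -174 + a
(-57918 + 179455)/(-401432 + w(573, -235)) = (-57918 + 179455)/(-401432 + (-174 - 235)) = 121537/(-401432 - 409) = 121537/(-401841) = 121537*(-1/401841) = -121537/401841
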